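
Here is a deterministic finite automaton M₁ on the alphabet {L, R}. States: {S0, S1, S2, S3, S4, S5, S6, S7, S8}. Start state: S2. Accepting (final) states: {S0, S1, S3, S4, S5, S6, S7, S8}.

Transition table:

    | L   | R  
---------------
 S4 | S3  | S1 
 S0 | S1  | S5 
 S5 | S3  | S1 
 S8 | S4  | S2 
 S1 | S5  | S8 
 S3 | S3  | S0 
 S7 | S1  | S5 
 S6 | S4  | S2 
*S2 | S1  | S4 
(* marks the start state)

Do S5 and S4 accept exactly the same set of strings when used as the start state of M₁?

Yes

Reachable states from the start: {S0,S1,S2,S3,S4,S5,S8}. Unreachable: {S6,S7} — drop them.
Start with accepting vs non-accepting: {S0,S1,S3,S4,S5,S8} | {S2}.
Refine {S0,S1,S3,S4,S5,S8} on symbol R: members go to different blocks, giving {S0,S1,S3,S4,S5} and {S8}.
On input R, block {S0,S1,S3,S4,S5} splits into {S0,S3,S4,S5} and {S1}.
On input L, block {S0,S3,S4,S5} splits into {S3,S4,S5} and {S0}.
Refine {S3,S4,S5} on symbol R: members go to different blocks, giving {S4,S5} and {S3}.
No further refinement is possible. Final partition (6 blocks): {S4,S5} | {S2} | {S8} | {S1} | {S0} | {S3}.
S5 and S4 lie in the same block of the stable partition, so they are equivalent — no string distinguishes them.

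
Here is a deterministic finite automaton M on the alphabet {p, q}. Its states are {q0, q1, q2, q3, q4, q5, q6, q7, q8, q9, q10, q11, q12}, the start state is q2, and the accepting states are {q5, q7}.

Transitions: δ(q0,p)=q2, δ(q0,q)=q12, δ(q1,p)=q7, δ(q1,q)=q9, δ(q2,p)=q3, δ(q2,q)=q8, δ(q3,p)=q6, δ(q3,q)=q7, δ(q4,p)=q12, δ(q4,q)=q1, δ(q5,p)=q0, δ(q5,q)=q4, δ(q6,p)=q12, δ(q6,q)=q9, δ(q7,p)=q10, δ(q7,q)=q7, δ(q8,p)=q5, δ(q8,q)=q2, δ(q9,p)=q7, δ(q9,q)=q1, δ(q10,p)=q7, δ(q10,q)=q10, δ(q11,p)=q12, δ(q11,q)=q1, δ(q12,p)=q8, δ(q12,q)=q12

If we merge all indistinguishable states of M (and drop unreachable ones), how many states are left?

Reachable states from the start: {q0,q1,q2,q3,q4,q5,q6,q7,q8,q9,q10,q12}. Unreachable: {q11} — drop them.
Initial partition by acceptance: {q5,q7} | {q0,q1,q2,q3,q4,q6,q8,q9,q10,q12}.
Refine {q5,q7} on symbol q: members go to different blocks, giving {q5} and {q7}.
Refine {q0,q1,q2,q3,q4,q6,q8,q9,q10,q12} on symbol p: members go to different blocks, giving {q0,q2,q3,q4,q6,q12} and {q1,q9,q10} and {q8}.
Refine {q0,q2,q3,q4,q6,q12} on symbol p: members go to different blocks, giving {q0,q2,q3,q4,q6} and {q12}.
Refine {q0,q2,q3,q4,q6} on symbol p: members go to different blocks, giving {q0,q2,q3} and {q4,q6}.
Split {q0,q2,q3} by δ(·,p) → {q0,q2} and {q3}.
Refine {q0,q2} on symbol p: members go to different blocks, giving {q0} and {q2}.
No further refinement is possible. Final partition (9 blocks): {q5} | {q0} | {q7} | {q1,q9,q10} | {q8} | {q12} | {q4,q6} | {q3} | {q2}.

9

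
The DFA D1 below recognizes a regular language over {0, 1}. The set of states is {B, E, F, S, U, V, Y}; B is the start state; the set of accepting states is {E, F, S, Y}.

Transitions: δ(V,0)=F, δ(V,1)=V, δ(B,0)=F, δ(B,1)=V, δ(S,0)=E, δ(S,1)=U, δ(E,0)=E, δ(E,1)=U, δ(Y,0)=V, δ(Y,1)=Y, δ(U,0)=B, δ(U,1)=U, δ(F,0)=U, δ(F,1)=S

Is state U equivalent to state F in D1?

No

Reachable states from the start: {B,E,F,S,U,V}. Unreachable: {Y} — drop them.
P0 = {E,F,S} | {B,U,V}.
Split {E,F,S} by δ(·,0) → {E,S} and {F}.
On input 0, block {B,U,V} splits into {B,V} and {U}.
The partition is now stable with 4 blocks: {E,S} | {B,V} | {F} | {U}.
U and F end up in different blocks, so they are distinguishable. For instance, the string 'ε' is accepted from only F.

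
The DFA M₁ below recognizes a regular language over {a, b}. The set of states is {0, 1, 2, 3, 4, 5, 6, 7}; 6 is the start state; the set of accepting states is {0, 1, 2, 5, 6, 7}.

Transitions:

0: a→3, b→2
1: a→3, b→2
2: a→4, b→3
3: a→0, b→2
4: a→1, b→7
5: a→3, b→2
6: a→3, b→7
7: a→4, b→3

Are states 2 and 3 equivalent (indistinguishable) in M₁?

No

States {5} cannot be reached from the start state, so discard them.
Initial partition by acceptance: {0,1,2,6,7} | {3,4}.
Split {0,1,2,6,7} by δ(·,b) → {0,1,6} and {2,7}.
Stable partition: {0,1,6} | {3,4} | {2,7} — 3 equivalence classes.
2 and 3 end up in different blocks, so they are distinguishable. For instance, the string 'ε' is accepted from only 2.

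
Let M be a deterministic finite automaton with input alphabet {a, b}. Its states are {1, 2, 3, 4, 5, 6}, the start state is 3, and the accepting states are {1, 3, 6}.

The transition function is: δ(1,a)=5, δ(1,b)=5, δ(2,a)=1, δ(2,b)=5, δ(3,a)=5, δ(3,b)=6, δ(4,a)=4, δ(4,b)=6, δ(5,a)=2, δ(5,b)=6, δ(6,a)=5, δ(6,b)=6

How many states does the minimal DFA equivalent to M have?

4

States {4} cannot be reached from the start state, so discard them.
P0 = {1,3,6} | {2,5}.
Split {1,3,6} by δ(·,b) → {3,6} and {1}.
Split {2,5} by δ(·,a) → {2} and {5}.
Stable partition: {3,6} | {2} | {1} | {5} — 4 equivalence classes.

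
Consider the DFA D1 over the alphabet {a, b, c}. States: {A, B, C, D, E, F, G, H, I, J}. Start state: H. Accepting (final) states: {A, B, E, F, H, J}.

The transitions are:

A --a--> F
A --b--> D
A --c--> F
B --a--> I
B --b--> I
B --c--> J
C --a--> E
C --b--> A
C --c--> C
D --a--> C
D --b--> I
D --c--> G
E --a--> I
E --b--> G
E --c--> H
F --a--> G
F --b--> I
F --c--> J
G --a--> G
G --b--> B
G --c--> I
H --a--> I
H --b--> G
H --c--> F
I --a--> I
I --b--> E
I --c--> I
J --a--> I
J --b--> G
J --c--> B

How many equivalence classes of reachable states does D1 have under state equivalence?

2

Reachable states from the start: {B,E,F,G,H,I,J}. Unreachable: {A,C,D} — drop them.
Start with accepting vs non-accepting: {B,E,F,H,J} | {G,I}.
Stable partition: {B,E,F,H,J} | {G,I} — 2 equivalence classes.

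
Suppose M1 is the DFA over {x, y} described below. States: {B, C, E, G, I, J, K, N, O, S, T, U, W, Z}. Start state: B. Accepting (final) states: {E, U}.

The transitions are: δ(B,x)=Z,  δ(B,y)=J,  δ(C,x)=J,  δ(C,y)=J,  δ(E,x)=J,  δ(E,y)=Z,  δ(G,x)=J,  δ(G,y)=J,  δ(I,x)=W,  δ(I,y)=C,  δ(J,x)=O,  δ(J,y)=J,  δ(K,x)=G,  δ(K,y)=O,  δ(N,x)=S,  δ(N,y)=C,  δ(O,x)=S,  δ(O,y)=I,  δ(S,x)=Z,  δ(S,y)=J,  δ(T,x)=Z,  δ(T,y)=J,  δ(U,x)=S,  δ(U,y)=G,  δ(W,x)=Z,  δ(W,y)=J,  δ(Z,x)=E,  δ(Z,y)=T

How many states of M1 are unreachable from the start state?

No path from B leads to G, K, N, U; the other 10 states are all reachable.

4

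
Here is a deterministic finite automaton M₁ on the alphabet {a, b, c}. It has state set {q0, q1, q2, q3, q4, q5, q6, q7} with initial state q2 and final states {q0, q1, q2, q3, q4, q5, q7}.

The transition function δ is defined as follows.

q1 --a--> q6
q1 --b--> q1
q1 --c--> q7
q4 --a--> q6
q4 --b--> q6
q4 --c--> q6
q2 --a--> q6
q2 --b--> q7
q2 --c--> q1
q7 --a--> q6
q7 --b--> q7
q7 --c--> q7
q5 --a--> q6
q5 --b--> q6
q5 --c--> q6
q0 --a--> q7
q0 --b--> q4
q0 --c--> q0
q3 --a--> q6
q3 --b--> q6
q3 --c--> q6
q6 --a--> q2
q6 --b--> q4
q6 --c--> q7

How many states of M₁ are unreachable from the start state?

3

No path from q2 leads to q0, q3, q5; the other 5 states are all reachable.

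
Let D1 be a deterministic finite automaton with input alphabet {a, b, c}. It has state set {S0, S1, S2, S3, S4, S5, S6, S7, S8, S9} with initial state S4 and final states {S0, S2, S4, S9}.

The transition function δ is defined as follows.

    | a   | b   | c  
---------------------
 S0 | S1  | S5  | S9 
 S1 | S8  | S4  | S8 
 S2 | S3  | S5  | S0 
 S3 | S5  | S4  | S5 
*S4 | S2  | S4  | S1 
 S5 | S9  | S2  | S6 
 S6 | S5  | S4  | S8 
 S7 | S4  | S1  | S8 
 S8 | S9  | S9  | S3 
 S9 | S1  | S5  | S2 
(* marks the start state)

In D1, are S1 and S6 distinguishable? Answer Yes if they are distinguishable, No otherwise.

No

States {S7} cannot be reached from the start state, so discard them.
Start with accepting vs non-accepting: {S0,S2,S4,S9} | {S1,S3,S5,S6,S8}.
Split {S0,S2,S4,S9} by δ(·,a) → {S0,S2,S9} and {S4}.
On input a, block {S1,S3,S5,S6,S8} splits into {S1,S3,S6} and {S5,S8}.
Stable partition: {S0,S2,S9} | {S1,S3,S6} | {S4} | {S5,S8} — 4 equivalence classes.
S1 and S6 lie in the same block of the stable partition, so they are equivalent — no string distinguishes them.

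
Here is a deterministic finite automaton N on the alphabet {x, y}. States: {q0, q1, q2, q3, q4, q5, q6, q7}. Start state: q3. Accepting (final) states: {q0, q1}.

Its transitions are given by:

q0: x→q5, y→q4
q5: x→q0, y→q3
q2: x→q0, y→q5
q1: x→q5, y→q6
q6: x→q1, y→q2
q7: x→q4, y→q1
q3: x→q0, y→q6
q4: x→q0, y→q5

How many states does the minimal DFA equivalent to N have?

2

States {q7} cannot be reached from the start state, so discard them.
Initial partition by acceptance: {q0,q1} | {q2,q3,q4,q5,q6}.
No further refinement is possible. Final partition (2 blocks): {q0,q1} | {q2,q3,q4,q5,q6}.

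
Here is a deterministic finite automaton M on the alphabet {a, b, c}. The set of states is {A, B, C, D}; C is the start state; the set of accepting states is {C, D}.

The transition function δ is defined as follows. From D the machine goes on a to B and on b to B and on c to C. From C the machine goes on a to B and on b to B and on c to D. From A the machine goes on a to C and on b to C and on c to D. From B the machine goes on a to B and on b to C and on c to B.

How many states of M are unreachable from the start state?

No path from C leads to A; the other 3 states are all reachable.

1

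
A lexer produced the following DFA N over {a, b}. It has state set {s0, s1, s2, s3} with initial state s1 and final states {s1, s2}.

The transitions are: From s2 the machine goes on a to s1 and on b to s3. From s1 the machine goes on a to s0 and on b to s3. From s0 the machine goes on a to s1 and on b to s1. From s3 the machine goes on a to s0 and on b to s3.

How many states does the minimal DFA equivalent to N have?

Reachable states from the start: {s0,s1,s3}. Unreachable: {s2} — drop them.
P0 = {s1} | {s0,s3}.
Refine {s0,s3} on symbol a: members go to different blocks, giving {s0} and {s3}.
No further refinement is possible. Final partition (3 blocks): {s1} | {s0} | {s3}.

3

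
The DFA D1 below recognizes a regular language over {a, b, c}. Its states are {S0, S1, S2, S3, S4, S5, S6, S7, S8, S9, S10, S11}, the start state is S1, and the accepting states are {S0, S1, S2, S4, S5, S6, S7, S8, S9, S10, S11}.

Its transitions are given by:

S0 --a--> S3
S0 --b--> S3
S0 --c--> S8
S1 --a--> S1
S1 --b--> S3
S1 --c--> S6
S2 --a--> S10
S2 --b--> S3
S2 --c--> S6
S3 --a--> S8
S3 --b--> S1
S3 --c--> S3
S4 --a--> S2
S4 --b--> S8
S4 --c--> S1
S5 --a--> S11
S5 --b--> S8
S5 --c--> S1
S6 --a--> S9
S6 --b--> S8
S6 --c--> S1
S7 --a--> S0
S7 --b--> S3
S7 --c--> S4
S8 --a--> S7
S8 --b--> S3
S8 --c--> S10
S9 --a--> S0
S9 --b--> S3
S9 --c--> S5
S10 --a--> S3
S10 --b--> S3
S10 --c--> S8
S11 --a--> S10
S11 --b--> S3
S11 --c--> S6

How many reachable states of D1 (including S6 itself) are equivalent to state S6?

P0 = {S0,S1,S2,S4,S5,S6,S7,S8,S9,S10,S11} | {S3}.
Refine {S0,S1,S2,S4,S5,S6,S7,S8,S9,S10,S11} on symbol a: members go to different blocks, giving {S1,S2,S4,S5,S6,S7,S8,S9,S11} and {S0,S10}.
Refine {S1,S2,S4,S5,S6,S7,S8,S9,S11} on symbol a: members go to different blocks, giving {S1,S4,S5,S6,S8} and {S2,S7,S9,S11}.
Split {S1,S4,S5,S6,S8} by δ(·,a) → {S4,S5,S6,S8} and {S1}.
Split {S4,S5,S6,S8} by δ(·,b) → {S4,S5,S6} and {S8}.
No further refinement is possible. Final partition (6 blocks): {S4,S5,S6} | {S3} | {S0,S10} | {S2,S7,S9,S11} | {S1} | {S8}.
State S6 belongs to the block {S4,S5,S6}, which has 3 states.

3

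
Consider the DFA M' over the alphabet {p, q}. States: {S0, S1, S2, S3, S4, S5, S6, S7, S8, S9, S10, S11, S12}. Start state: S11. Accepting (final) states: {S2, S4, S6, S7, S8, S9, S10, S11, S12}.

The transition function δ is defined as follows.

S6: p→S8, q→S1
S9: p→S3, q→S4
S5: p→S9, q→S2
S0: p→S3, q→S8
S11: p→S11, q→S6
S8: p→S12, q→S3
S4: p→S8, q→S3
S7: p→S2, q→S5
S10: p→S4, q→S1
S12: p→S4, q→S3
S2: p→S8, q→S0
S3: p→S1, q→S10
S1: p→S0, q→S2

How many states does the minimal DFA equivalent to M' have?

First remove the unreachable states {S5,S7,S9}; 10 states remain.
Initial partition by acceptance: {S2,S4,S6,S8,S10,S11,S12} | {S0,S1,S3}.
Refine {S2,S4,S6,S8,S10,S11,S12} on symbol q: members go to different blocks, giving {S2,S4,S6,S8,S10,S12} and {S11}.
The partition is now stable with 3 blocks: {S2,S4,S6,S8,S10,S12} | {S0,S1,S3} | {S11}.

3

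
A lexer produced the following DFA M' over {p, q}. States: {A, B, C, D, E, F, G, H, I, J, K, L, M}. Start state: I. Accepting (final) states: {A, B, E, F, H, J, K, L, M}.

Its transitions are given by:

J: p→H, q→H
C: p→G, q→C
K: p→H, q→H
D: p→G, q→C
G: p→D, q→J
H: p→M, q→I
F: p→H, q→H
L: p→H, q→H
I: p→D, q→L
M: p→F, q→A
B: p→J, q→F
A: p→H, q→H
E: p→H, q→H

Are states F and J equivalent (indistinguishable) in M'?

Yes

First remove the unreachable states {B,E,K}; 10 states remain.
P0 = {A,F,H,J,L,M} | {C,D,G,I}.
Refine {A,F,H,J,L,M} on symbol q: members go to different blocks, giving {A,F,J,L,M} and {H}.
Split {A,F,J,L,M} by δ(·,p) → {A,F,J,L} and {M}.
Split {C,D,G,I} by δ(·,q) → {C,D} and {G,I}.
No further refinement is possible. Final partition (5 blocks): {A,F,J,L} | {C,D} | {H} | {M} | {G,I}.
F and J lie in the same block of the stable partition, so they are equivalent — no string distinguishes them.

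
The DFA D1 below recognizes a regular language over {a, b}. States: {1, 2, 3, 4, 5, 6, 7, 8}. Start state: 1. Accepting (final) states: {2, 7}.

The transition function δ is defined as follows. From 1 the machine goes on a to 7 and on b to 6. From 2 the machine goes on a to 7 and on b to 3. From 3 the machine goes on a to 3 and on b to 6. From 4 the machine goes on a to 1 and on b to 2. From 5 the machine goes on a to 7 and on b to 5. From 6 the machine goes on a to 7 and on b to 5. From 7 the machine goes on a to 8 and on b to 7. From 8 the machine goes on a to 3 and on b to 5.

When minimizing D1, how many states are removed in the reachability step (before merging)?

2

Starting at 1 and following transitions, the reachable set is {1, 3, 5, 6, 7, 8}. That leaves 2, 4 unreachable — 2 in total.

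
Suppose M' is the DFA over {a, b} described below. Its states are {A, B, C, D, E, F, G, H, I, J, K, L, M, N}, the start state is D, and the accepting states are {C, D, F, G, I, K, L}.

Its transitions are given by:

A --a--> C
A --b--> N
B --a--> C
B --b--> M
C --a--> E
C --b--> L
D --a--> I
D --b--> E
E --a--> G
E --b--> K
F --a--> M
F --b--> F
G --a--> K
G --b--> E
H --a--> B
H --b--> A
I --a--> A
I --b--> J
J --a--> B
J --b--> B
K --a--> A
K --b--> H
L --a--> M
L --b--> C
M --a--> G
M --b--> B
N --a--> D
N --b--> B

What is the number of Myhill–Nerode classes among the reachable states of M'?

States {F} cannot be reached from the start state, so discard them.
Initial partition by acceptance: {C,D,G,I,K,L} | {A,B,E,H,J,M,N}.
On input a, block {C,D,G,I,K,L} splits into {C,I,K,L} and {D,G}.
Split {C,I,K,L} by δ(·,b) → {C,L} and {I,K}.
Split {A,B,E,H,J,M,N} by δ(·,a) → {E,M,N} and {A,B} and {H,J}.
On input b, block {E,M,N} splits into {M,N} and {E}.
Split {C,L} by δ(·,a) → {C} and {L}.
No further refinement is possible. Final partition (8 blocks): {C} | {M,N} | {D,G} | {I,K} | {A,B} | {H,J} | {E} | {L}.

8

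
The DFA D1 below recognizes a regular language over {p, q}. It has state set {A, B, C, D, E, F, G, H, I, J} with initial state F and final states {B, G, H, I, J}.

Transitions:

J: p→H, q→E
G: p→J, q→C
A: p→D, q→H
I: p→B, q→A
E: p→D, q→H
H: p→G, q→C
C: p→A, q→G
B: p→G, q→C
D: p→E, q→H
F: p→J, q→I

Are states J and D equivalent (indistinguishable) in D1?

All states are reachable from the start state.
Start with accepting vs non-accepting: {B,G,H,I,J} | {A,C,D,E,F}.
Refine {A,C,D,E,F} on symbol p: members go to different blocks, giving {A,C,D,E} and {F}.
No further refinement is possible. Final partition (3 blocks): {B,G,H,I,J} | {A,C,D,E} | {F}.
J and D end up in different blocks, so they are distinguishable. For instance, the string 'ε' is accepted from only J.

No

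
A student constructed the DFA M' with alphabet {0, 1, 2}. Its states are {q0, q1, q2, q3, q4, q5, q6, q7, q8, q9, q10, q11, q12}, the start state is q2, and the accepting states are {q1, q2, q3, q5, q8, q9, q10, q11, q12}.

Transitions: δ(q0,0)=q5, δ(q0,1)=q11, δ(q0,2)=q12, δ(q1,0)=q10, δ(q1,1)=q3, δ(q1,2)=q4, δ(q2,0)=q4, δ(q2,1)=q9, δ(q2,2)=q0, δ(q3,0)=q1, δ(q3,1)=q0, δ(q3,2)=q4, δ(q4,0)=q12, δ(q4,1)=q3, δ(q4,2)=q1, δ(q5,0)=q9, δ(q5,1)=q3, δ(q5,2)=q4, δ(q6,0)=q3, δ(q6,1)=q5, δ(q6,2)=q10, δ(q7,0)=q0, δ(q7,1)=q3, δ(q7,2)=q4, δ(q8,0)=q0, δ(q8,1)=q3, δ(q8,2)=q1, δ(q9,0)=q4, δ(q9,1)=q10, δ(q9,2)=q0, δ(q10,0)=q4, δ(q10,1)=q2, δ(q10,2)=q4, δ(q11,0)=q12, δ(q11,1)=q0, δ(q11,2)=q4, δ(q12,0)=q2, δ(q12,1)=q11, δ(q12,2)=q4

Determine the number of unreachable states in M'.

3

BFS from q2 reaches {q0, q1, q2, q3, q4, q5, q9, q10, q11, q12}; the 3 state(s) q6, q7, q8 are never visited.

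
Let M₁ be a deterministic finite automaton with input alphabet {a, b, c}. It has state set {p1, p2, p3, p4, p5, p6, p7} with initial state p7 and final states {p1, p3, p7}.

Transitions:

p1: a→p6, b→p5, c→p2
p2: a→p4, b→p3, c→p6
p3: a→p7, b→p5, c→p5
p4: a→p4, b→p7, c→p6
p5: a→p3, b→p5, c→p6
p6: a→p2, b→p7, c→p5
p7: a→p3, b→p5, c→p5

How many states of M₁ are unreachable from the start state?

1

BFS from p7 reaches {p2, p3, p4, p5, p6, p7}; the 1 state(s) p1 are never visited.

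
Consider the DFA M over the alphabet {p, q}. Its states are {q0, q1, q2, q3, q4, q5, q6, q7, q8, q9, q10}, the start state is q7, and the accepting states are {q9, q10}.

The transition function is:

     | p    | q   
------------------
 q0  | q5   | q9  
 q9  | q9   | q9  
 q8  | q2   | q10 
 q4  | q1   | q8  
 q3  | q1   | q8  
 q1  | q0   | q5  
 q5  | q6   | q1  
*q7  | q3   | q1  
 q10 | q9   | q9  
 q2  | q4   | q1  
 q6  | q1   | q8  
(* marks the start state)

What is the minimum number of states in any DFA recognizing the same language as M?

5

Every state is reachable, so we keep all 11.
P0 = {q9,q10} | {q0,q1,q2,q3,q4,q5,q6,q7,q8}.
Split {q0,q1,q2,q3,q4,q5,q6,q7,q8} by δ(·,q) → {q1,q2,q3,q4,q5,q6,q7} and {q0,q8}.
Split {q1,q2,q3,q4,q5,q6,q7} by δ(·,p) → {q2,q3,q4,q5,q6,q7} and {q1}.
Split {q2,q3,q4,q5,q6,q7} by δ(·,p) → {q2,q5,q7} and {q3,q4,q6}.
No further refinement is possible. Final partition (5 blocks): {q9,q10} | {q2,q5,q7} | {q0,q8} | {q1} | {q3,q4,q6}.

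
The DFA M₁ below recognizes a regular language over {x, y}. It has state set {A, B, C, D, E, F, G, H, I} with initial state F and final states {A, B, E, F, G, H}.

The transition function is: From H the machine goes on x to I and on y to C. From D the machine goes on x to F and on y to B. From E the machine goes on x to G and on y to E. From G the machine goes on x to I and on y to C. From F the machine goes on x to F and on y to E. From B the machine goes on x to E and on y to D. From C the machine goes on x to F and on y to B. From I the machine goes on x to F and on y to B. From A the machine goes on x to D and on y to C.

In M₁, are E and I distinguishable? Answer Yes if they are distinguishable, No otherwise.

Yes

Reachable states from the start: {B,C,D,E,F,G,I}. Unreachable: {A,H} — drop them.
Start with accepting vs non-accepting: {B,E,F,G} | {C,D,I}.
On input x, block {B,E,F,G} splits into {B,E,F} and {G}.
Split {B,E,F} by δ(·,x) → {B,F} and {E}.
On input x, block {B,F} splits into {B} and {F}.
No further refinement is possible. Final partition (5 blocks): {B} | {C,D,I} | {G} | {E} | {F}.
E and I end up in different blocks, so they are distinguishable. For instance, the string 'ε' is accepted from only E.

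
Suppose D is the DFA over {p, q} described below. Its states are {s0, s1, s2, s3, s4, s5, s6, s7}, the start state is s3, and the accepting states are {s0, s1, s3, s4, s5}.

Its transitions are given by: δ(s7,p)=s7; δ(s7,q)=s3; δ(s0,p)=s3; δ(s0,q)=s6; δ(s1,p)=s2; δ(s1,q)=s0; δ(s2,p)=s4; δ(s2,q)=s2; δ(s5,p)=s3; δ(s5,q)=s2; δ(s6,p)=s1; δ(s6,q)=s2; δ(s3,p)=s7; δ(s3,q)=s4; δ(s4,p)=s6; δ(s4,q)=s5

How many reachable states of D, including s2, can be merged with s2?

Initial partition by acceptance: {s0,s1,s3,s4,s5} | {s2,s6,s7}.
Refine {s0,s1,s3,s4,s5} on symbol p: members go to different blocks, giving {s1,s3,s4} and {s0,s5}.
Split {s1,s3,s4} by δ(·,q) → {s1,s4} and {s3}.
Split {s2,s6,s7} by δ(·,p) → {s2,s6} and {s7}.
Stable partition: {s1,s4} | {s2,s6} | {s0,s5} | {s3} | {s7} — 5 equivalence classes.
The equivalence class containing s2 is {s2,s6}, of size 2.

2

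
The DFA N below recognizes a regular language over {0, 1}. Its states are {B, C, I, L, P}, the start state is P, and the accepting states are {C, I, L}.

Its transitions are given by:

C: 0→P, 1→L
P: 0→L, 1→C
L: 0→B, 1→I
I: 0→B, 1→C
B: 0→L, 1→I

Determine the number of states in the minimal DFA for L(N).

Initial partition by acceptance: {C,I,L} | {B,P}.
Stable partition: {C,I,L} | {B,P} — 2 equivalence classes.

2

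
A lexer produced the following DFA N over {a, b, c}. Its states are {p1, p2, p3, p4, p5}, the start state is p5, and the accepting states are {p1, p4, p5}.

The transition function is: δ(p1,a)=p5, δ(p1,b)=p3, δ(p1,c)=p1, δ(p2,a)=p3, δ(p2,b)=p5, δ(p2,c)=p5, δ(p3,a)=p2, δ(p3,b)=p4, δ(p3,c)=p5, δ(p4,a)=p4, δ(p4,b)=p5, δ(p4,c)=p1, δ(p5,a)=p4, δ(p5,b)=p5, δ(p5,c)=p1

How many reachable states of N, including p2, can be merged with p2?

Every state is reachable, so we keep all 5.
P0 = {p1,p4,p5} | {p2,p3}.
Refine {p1,p4,p5} on symbol b: members go to different blocks, giving {p4,p5} and {p1}.
No further refinement is possible. Final partition (3 blocks): {p4,p5} | {p2,p3} | {p1}.
State p2 belongs to the block {p2,p3}, which has 2 states.

2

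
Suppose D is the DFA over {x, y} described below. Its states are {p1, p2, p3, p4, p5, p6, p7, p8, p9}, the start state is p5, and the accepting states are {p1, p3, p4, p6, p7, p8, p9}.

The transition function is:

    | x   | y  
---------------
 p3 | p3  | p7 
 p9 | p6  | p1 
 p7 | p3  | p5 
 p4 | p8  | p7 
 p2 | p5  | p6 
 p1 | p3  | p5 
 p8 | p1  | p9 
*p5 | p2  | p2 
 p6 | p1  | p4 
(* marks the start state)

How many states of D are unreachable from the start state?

0

Every one of the 9 states is reachable from p5.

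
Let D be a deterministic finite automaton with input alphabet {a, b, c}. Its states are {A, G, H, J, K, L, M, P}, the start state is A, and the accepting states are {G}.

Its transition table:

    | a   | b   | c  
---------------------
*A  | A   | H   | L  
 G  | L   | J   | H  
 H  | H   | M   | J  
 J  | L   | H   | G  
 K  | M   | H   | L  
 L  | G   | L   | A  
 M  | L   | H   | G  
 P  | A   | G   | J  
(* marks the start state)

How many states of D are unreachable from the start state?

2

No path from A leads to K, P; the other 6 states are all reachable.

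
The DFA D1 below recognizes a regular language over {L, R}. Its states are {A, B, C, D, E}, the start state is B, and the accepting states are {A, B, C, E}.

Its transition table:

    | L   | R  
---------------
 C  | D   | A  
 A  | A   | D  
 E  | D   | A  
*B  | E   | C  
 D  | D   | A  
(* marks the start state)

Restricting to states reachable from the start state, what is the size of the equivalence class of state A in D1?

1

P0 = {A,B,C,E} | {D}.
On input L, block {A,B,C,E} splits into {A,B} and {C,E}.
Split {A,B} by δ(·,L) → {A} and {B}.
No further refinement is possible. Final partition (4 blocks): {A} | {D} | {C,E} | {B}.
State A belongs to the block {A}, which has 1 states.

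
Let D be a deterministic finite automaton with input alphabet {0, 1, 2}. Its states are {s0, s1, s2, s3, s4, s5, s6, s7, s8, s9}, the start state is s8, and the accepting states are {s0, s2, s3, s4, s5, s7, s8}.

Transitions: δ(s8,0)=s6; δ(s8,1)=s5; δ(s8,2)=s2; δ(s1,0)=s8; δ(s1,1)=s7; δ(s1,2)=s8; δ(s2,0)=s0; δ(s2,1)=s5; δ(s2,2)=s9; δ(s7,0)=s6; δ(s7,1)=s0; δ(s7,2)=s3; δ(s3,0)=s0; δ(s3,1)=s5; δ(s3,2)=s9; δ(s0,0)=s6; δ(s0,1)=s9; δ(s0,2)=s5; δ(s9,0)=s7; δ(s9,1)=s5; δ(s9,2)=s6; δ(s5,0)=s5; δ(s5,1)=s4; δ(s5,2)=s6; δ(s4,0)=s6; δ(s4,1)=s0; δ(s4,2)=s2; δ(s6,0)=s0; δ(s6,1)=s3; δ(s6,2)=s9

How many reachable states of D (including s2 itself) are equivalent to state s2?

2

Reachable states from the start: {s0,s2,s3,s4,s5,s6,s7,s8,s9}. Unreachable: {s1} — drop them.
Initial partition by acceptance: {s0,s2,s3,s4,s5,s7,s8} | {s6,s9}.
Split {s0,s2,s3,s4,s5,s7,s8} by δ(·,0) → {s0,s4,s7,s8} and {s2,s3,s5}.
On input 1, block {s0,s4,s7,s8} splits into {s4,s7} and {s0} and {s8}.
Refine {s6,s9} on symbol 0: members go to different blocks, giving {s6} and {s9}.
Split {s2,s3,s5} by δ(·,0) → {s2,s3} and {s5}.
The partition is now stable with 7 blocks: {s4,s7} | {s6} | {s2,s3} | {s0} | {s8} | {s9} | {s5}.
The equivalence class containing s2 is {s2,s3}, of size 2.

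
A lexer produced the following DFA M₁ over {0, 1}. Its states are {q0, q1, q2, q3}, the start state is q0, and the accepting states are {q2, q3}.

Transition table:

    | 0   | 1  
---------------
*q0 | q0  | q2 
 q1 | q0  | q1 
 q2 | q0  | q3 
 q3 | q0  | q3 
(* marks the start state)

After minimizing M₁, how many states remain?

2

First remove the unreachable states {q1}; 3 states remain.
Start with accepting vs non-accepting: {q2,q3} | {q0}.
The partition is now stable with 2 blocks: {q2,q3} | {q0}.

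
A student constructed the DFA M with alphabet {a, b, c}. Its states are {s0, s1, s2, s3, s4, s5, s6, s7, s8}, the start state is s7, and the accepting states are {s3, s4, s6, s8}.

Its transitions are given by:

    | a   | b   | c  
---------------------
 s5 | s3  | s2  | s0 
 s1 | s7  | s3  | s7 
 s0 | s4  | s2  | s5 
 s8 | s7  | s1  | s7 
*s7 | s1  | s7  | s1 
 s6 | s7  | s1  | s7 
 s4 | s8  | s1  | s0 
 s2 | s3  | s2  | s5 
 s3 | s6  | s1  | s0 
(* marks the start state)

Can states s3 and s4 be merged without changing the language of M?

All states are reachable from the start state.
Start with accepting vs non-accepting: {s3,s4,s6,s8} | {s0,s1,s2,s5,s7}.
Refine {s3,s4,s6,s8} on symbol a: members go to different blocks, giving {s3,s4} and {s6,s8}.
Refine {s0,s1,s2,s5,s7} on symbol a: members go to different blocks, giving {s0,s2,s5} and {s1,s7}.
Split {s1,s7} by δ(·,b) → {s1} and {s7}.
Stable partition: {s3,s4} | {s0,s2,s5} | {s6,s8} | {s1} | {s7} — 5 equivalence classes.
s3 and s4 lie in the same block of the stable partition, so they are equivalent — no string distinguishes them.

Yes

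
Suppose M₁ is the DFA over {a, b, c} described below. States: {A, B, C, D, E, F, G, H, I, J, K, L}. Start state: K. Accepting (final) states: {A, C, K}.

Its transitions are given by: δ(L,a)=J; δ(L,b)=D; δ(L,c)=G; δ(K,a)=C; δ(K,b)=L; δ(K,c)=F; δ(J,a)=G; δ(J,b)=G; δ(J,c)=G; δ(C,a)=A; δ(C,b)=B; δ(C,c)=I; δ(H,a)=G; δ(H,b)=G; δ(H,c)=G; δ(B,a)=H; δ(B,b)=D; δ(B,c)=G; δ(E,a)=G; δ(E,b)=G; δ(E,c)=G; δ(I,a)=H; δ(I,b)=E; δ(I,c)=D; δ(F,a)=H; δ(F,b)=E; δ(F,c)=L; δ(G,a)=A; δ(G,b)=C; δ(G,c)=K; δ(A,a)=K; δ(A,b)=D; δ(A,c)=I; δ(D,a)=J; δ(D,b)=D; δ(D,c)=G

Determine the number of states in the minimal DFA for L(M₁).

5

Initial partition by acceptance: {A,C,K} | {B,D,E,F,G,H,I,J,L}.
Split {B,D,E,F,G,H,I,J,L} by δ(·,a) → {B,D,E,F,H,I,J,L} and {G}.
On input a, block {B,D,E,F,H,I,J,L} splits into {B,D,F,I,L} and {E,H,J}.
Split {B,D,F,I,L} by δ(·,b) → {B,D,L} and {F,I}.
The partition is now stable with 5 blocks: {A,C,K} | {B,D,L} | {G} | {E,H,J} | {F,I}.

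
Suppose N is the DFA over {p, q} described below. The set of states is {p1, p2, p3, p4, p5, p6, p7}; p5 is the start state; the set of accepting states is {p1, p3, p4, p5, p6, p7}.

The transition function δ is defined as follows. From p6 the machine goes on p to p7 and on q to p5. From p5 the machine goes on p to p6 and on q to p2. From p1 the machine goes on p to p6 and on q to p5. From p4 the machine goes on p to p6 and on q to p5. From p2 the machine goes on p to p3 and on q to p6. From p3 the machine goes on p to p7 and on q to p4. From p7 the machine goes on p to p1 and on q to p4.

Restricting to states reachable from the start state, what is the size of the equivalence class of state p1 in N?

P0 = {p1,p3,p4,p5,p6,p7} | {p2}.
On input q, block {p1,p3,p4,p5,p6,p7} splits into {p1,p3,p4,p6,p7} and {p5}.
Split {p1,p3,p4,p6,p7} by δ(·,q) → {p1,p4,p6} and {p3,p7}.
On input p, block {p1,p4,p6} splits into {p1,p4} and {p6}.
Split {p3,p7} by δ(·,p) → {p3} and {p7}.
No further refinement is possible. Final partition (6 blocks): {p1,p4} | {p2} | {p5} | {p3} | {p6} | {p7}.
The equivalence class containing p1 is {p1,p4}, of size 2.

2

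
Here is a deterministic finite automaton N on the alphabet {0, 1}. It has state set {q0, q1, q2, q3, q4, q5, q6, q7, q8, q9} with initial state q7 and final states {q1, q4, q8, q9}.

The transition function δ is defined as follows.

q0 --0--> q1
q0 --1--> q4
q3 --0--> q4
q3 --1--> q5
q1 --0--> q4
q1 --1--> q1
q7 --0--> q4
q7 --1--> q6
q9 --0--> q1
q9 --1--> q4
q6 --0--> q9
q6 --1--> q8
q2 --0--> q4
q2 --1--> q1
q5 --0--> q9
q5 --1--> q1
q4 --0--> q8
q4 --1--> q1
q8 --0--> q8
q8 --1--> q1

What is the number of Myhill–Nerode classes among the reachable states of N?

3

Reachable states from the start: {q1,q4,q6,q7,q8,q9}. Unreachable: {q0,q2,q3,q5} — drop them.
Initial partition by acceptance: {q1,q4,q8,q9} | {q6,q7}.
Refine {q6,q7} on symbol 1: members go to different blocks, giving {q6} and {q7}.
No further refinement is possible. Final partition (3 blocks): {q1,q4,q8,q9} | {q6} | {q7}.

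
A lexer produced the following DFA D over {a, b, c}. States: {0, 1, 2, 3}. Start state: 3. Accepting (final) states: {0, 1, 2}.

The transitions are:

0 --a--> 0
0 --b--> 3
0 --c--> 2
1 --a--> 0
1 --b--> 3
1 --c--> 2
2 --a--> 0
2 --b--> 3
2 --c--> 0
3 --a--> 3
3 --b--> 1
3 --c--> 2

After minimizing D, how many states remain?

2

Every state is reachable, so we keep all 4.
P0 = {0,1,2} | {3}.
No further refinement is possible. Final partition (2 blocks): {0,1,2} | {3}.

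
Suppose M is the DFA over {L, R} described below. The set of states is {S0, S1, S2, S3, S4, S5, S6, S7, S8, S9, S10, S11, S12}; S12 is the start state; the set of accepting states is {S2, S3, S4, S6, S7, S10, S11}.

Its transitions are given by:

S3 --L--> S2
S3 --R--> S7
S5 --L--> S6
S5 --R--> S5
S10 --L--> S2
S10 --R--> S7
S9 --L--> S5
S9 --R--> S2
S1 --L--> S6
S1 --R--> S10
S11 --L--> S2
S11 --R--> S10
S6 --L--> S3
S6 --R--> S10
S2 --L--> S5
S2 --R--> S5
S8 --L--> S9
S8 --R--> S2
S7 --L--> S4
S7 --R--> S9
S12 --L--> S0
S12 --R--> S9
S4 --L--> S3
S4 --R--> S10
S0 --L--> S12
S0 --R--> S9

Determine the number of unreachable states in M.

3

BFS from S12 reaches {S0, S2, S3, S4, S5, S6, S7, S9, S10, S12}; the 3 state(s) S1, S8, S11 are never visited.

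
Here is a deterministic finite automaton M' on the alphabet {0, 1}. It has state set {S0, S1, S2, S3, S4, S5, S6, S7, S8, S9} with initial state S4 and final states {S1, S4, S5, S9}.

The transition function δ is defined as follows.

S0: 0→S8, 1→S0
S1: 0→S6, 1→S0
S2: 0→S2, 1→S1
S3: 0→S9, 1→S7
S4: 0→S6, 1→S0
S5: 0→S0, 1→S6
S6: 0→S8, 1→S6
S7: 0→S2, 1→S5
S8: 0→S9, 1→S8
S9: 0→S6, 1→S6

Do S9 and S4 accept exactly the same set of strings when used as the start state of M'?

Yes

First remove the unreachable states {S1,S2,S3,S5,S7}; 5 states remain.
P0 = {S4,S9} | {S0,S6,S8}.
Split {S0,S6,S8} by δ(·,0) → {S0,S6} and {S8}.
No further refinement is possible. Final partition (3 blocks): {S4,S9} | {S0,S6} | {S8}.
S9 and S4 lie in the same block of the stable partition, so they are equivalent — no string distinguishes them.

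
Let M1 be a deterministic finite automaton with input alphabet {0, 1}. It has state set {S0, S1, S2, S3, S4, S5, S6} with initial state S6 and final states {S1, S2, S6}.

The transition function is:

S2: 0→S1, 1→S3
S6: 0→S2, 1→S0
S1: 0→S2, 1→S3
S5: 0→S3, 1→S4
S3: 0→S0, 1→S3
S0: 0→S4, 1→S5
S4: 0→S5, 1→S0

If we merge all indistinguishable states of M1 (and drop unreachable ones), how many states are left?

Start with accepting vs non-accepting: {S1,S2,S6} | {S0,S3,S4,S5}.
The partition is now stable with 2 blocks: {S1,S2,S6} | {S0,S3,S4,S5}.

2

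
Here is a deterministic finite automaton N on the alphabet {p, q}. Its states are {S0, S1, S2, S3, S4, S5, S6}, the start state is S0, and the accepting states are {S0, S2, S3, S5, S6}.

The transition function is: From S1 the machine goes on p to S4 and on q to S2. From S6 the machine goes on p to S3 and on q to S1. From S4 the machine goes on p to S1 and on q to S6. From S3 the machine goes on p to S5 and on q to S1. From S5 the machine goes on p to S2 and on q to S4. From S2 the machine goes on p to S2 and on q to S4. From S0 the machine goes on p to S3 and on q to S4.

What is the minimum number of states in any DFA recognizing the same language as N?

P0 = {S0,S2,S3,S5,S6} | {S1,S4}.
No further refinement is possible. Final partition (2 blocks): {S0,S2,S3,S5,S6} | {S1,S4}.

2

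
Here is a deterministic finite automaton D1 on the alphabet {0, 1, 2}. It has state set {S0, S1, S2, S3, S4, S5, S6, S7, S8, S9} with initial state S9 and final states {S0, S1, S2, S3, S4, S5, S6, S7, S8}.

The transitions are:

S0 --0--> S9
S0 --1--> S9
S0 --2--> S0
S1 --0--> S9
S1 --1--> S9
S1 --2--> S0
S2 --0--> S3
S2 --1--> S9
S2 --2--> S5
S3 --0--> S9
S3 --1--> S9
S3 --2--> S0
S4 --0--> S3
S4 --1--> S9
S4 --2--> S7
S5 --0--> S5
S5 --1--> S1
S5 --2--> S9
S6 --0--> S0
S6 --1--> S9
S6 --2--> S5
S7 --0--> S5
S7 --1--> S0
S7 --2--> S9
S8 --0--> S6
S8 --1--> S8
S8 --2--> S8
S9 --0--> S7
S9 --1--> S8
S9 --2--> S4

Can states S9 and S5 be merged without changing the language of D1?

Reachable states from the start: {S0,S1,S3,S4,S5,S6,S7,S8,S9}. Unreachable: {S2} — drop them.
P0 = {S0,S1,S3,S4,S5,S6,S7,S8} | {S9}.
Split {S0,S1,S3,S4,S5,S6,S7,S8} by δ(·,0) → {S4,S5,S6,S7,S8} and {S0,S1,S3}.
Refine {S4,S5,S6,S7,S8} on symbol 0: members go to different blocks, giving {S5,S7,S8} and {S4,S6}.
On input 0, block {S5,S7,S8} splits into {S5,S7} and {S8}.
Stable partition: {S5,S7} | {S9} | {S0,S1,S3} | {S4,S6} | {S8} — 5 equivalence classes.
S9 and S5 end up in different blocks, so they are distinguishable. For instance, the string 'ε' is accepted from only S5.

No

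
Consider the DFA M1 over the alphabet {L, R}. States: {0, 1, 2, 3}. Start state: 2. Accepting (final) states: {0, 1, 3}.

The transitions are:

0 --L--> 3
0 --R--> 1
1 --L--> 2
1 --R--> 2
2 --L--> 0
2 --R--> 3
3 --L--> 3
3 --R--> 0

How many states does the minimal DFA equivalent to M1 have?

All states are reachable from the start state.
P0 = {0,1,3} | {2}.
Refine {0,1,3} on symbol L: members go to different blocks, giving {0,3} and {1}.
Split {0,3} by δ(·,R) → {0} and {3}.
Stable partition: {0} | {2} | {1} | {3} — 4 equivalence classes.

4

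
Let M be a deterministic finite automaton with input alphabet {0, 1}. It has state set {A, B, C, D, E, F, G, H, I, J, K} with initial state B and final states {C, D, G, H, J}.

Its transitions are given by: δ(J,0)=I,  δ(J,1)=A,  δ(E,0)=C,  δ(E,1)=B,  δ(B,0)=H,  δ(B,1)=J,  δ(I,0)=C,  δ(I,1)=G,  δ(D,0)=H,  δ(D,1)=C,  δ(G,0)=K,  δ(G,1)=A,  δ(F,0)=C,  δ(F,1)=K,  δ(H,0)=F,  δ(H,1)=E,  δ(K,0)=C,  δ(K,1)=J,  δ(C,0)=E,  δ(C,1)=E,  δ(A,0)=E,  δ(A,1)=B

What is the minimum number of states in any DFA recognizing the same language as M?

5

First remove the unreachable states {D}; 10 states remain.
Start with accepting vs non-accepting: {C,G,H,J} | {A,B,E,F,I,K}.
Refine {A,B,E,F,I,K} on symbol 0: members go to different blocks, giving {B,E,F,I,K} and {A}.
Split {C,G,H,J} by δ(·,1) → {C,H} and {G,J}.
Refine {B,E,F,I,K} on symbol 1: members go to different blocks, giving {B,I,K} and {E,F}.
The partition is now stable with 5 blocks: {C,H} | {B,I,K} | {A} | {G,J} | {E,F}.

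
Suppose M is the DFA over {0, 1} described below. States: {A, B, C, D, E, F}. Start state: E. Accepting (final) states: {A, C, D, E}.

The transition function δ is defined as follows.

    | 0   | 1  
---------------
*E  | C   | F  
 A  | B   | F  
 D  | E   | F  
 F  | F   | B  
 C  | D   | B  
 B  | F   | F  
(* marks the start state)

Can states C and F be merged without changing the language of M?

No

Reachable states from the start: {B,C,D,E,F}. Unreachable: {A} — drop them.
Start with accepting vs non-accepting: {C,D,E} | {B,F}.
Stable partition: {C,D,E} | {B,F} — 2 equivalence classes.
C and F end up in different blocks, so they are distinguishable. For instance, the string 'ε' is accepted from only C.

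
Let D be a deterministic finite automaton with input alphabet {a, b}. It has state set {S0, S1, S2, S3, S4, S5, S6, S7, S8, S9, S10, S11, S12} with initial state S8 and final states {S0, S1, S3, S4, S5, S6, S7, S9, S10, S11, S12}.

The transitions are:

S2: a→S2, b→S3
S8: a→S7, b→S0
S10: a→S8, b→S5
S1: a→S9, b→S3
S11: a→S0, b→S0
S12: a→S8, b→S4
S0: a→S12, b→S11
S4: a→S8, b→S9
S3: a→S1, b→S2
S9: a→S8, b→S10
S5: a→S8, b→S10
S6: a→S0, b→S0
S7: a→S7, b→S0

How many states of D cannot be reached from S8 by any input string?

4

No path from S8 leads to S1, S2, S3, S6; the other 9 states are all reachable.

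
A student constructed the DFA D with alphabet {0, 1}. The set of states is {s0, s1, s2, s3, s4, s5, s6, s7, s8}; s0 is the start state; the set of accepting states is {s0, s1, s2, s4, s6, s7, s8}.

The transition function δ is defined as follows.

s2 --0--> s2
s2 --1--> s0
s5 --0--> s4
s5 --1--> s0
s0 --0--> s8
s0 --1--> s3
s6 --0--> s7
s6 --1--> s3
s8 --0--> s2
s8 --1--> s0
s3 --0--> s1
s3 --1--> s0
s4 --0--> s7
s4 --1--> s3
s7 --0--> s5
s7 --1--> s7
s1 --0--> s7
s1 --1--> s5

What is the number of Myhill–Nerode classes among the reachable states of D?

First remove the unreachable states {s6}; 8 states remain.
P0 = {s0,s1,s2,s4,s7,s8} | {s3,s5}.
On input 0, block {s0,s1,s2,s4,s7,s8} splits into {s0,s1,s2,s4,s8} and {s7}.
Refine {s0,s1,s2,s4,s8} on symbol 0: members go to different blocks, giving {s0,s2,s8} and {s1,s4}.
Split {s0,s2,s8} by δ(·,1) → {s2,s8} and {s0}.
No further refinement is possible. Final partition (5 blocks): {s2,s8} | {s3,s5} | {s7} | {s1,s4} | {s0}.

5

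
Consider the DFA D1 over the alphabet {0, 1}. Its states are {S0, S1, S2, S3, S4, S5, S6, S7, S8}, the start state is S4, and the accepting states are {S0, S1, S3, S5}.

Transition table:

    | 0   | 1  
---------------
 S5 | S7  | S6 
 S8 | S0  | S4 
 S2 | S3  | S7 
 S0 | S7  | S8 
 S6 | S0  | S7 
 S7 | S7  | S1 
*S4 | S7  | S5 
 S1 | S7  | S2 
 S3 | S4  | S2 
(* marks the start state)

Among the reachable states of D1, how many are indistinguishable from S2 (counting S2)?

Initial partition by acceptance: {S0,S1,S3,S5} | {S2,S4,S6,S7,S8}.
On input 0, block {S2,S4,S6,S7,S8} splits into {S2,S6,S8} and {S4,S7}.
Stable partition: {S0,S1,S3,S5} | {S2,S6,S8} | {S4,S7} — 3 equivalence classes.
State S2 belongs to the block {S2,S6,S8}, which has 3 states.

3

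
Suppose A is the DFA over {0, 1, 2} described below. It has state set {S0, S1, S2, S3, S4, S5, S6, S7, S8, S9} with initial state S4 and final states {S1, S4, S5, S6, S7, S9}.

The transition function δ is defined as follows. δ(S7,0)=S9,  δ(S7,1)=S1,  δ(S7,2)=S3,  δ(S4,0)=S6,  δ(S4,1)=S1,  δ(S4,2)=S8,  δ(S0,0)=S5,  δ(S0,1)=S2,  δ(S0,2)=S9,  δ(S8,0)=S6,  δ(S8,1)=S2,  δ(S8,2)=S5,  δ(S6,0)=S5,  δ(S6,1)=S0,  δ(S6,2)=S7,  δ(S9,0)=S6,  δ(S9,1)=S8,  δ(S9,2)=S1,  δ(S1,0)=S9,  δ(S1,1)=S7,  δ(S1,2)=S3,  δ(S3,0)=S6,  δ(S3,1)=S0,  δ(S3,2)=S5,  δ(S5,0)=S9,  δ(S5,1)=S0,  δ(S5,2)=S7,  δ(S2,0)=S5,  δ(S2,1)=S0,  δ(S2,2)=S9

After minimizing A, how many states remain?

3

All states are reachable from the start state.
Initial partition by acceptance: {S1,S4,S5,S6,S7,S9} | {S0,S2,S3,S8}.
Split {S1,S4,S5,S6,S7,S9} by δ(·,1) → {S1,S4,S7} and {S5,S6,S9}.
No further refinement is possible. Final partition (3 blocks): {S1,S4,S7} | {S0,S2,S3,S8} | {S5,S6,S9}.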